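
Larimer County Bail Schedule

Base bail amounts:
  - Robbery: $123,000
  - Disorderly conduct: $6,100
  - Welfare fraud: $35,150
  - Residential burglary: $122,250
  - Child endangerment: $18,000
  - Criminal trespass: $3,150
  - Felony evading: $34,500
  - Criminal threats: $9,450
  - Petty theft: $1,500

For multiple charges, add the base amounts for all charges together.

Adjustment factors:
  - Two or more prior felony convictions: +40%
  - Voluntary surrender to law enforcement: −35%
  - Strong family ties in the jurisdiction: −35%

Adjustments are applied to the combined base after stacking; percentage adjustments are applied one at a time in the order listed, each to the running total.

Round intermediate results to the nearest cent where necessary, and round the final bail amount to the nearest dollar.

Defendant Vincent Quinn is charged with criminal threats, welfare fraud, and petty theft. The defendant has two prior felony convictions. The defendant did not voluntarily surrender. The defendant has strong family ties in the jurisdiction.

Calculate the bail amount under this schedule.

Base amounts from the schedule: criminal threats $9,450; welfare fraud $35,150; petty theft $1,500.
Stacking rule: sum of all bases. $9,450 + $35,150 + $1,500 = $46,100.
Two or more prior felony convictions (+40%): $46,100 × 1.4 = $64,540.
Strong family ties in the jurisdiction (−35%): $64,540 × 0.65 = $41,951.

$41,951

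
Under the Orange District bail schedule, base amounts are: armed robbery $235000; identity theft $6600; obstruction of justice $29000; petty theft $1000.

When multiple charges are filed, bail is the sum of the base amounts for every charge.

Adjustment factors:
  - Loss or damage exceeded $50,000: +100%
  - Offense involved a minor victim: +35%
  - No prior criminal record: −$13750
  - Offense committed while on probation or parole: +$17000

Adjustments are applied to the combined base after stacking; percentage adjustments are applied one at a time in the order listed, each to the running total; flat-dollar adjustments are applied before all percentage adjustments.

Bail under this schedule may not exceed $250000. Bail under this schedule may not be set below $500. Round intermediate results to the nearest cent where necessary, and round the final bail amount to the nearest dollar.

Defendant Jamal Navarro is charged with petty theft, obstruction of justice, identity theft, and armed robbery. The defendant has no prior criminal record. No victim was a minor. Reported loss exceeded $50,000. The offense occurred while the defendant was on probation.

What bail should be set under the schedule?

$250000

Base amounts from the schedule: petty theft $1000; obstruction of justice $29000; identity theft $6600; armed robbery $235000.
Stacking rule: sum of all bases. $1000 + $29000 + $6600 + $235000 = $271600.
No prior criminal record (−$13750 flat): $271600 − $13750 = $257850.
Offense committed while on probation or parole (+$17000 flat): $257850 + $17000 = $274850.
Loss or damage exceeded $50,000 (+100%): $274850 × 2 = $549700.
Result $549700 exceeds the maximum of $250000; bail is capped at $250000.
$250000 is at or above the $500 minimum.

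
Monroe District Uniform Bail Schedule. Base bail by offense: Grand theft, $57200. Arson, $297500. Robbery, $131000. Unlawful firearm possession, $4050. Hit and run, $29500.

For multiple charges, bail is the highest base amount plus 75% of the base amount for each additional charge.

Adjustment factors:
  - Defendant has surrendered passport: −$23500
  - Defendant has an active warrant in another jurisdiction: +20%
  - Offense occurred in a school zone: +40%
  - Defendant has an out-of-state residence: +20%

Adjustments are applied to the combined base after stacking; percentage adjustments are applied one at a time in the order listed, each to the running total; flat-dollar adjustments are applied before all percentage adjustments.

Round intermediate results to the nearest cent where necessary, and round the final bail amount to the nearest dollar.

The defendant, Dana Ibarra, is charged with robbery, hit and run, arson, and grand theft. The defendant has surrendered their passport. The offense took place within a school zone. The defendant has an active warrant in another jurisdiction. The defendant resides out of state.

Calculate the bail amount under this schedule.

$881546

Base amounts from the schedule: robbery $131000; hit and run $29500; arson $297500; grand theft $57200.
Stacking rule: highest base plus 75% of each additional charge. Highest is arson at $297500. Additional: $131000 × 75% = $98250; $29500 × 75% = $22125; $57200 × 75% = $42900. Combined base = $297500 + $163275 = $460775.
Defendant has surrendered passport (−$23500 flat): $460775 − $23500 = $437275.
Defendant has an active warrant in another jurisdiction (+20%): $437275 × 1.2 = $524730.
Offense occurred in a school zone (+40%): $524730 × 1.4 = $734622.
Defendant has an out-of-state residence (+20%): $734622 × 1.2 = $881546.40.
Rounded to the nearest dollar: $881546.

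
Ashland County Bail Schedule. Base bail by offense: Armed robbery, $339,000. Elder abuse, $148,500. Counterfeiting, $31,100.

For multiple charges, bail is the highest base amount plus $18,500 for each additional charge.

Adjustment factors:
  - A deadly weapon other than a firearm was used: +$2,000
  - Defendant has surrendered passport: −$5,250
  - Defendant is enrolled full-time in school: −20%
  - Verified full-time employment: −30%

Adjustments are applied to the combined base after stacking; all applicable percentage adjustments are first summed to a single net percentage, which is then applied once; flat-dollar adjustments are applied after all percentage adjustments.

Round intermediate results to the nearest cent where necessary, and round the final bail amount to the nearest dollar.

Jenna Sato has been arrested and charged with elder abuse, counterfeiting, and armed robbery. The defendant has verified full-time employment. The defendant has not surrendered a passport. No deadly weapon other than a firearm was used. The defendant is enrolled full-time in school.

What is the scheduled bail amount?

Base amounts from the schedule: elder abuse $148,500; counterfeiting $31,100; armed robbery $339,000.
Stacking rule: highest base plus $18,500 per additional charge. Highest is armed robbery at $339,000; 2 additional charges → +$37,000. Combined base = $376,000.
Net percentage adjustment: −20% −30% = −50%. $376,000 × 0.5 = $188,000.

$188,000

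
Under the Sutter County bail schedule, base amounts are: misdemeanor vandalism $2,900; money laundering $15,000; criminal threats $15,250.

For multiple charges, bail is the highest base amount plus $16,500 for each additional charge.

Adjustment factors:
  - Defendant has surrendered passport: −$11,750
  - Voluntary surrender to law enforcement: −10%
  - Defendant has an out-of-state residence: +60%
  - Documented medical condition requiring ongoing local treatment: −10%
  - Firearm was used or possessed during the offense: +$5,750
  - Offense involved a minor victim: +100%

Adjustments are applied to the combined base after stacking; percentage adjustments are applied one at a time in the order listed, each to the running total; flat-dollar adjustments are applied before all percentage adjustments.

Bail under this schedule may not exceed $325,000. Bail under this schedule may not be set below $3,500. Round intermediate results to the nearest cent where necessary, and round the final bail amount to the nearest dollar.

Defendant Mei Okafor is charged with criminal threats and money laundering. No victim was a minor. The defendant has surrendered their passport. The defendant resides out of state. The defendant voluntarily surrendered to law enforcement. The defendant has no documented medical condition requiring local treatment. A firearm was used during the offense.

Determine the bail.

$37,080

Base amounts from the schedule: criminal threats $15,250; money laundering $15,000.
Stacking rule: highest base plus $16,500 per additional charge. Highest is criminal threats at $15,250; 1 additional charge → +$16,500. Combined base = $31,750.
Defendant has surrendered passport (−$11,750 flat): $31,750 − $11,750 = $20,000.
Firearm was used or possessed during the offense (+$5,750 flat): $20,000 + $5,750 = $25,750.
Voluntary surrender to law enforcement (−10%): $25,750 × 0.9 = $23,175.
Defendant has an out-of-state residence (+60%): $23,175 × 1.6 = $37,080.
$37,080 is within the $325,000 maximum.
$37,080 is at or above the $3,500 minimum.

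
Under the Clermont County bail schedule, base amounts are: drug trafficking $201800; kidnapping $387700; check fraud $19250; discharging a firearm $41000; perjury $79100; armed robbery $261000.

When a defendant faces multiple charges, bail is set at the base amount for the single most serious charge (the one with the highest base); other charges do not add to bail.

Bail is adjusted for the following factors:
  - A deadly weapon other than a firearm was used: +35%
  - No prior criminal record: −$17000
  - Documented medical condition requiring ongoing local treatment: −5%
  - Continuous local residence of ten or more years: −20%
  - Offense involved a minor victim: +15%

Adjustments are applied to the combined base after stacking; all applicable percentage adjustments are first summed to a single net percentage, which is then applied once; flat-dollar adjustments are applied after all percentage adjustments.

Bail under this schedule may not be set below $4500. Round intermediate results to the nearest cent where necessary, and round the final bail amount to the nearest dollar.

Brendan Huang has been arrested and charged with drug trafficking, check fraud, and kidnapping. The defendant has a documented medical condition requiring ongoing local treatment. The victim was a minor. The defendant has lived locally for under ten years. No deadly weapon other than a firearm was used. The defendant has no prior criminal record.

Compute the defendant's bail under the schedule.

Base amounts from the schedule: drug trafficking $201800; check fraud $19250; kidnapping $387700.
Stacking rule: use the highest base only. Highest is kidnapping at $387700. Combined base = $387700.
Net percentage adjustment: −5% +15% = +10%. $387700 × 1.1 = $426470.
No prior criminal record (−$17000 flat): $426470 − $17000 = $409470.
$409470 is at or above the $4500 minimum.

$409470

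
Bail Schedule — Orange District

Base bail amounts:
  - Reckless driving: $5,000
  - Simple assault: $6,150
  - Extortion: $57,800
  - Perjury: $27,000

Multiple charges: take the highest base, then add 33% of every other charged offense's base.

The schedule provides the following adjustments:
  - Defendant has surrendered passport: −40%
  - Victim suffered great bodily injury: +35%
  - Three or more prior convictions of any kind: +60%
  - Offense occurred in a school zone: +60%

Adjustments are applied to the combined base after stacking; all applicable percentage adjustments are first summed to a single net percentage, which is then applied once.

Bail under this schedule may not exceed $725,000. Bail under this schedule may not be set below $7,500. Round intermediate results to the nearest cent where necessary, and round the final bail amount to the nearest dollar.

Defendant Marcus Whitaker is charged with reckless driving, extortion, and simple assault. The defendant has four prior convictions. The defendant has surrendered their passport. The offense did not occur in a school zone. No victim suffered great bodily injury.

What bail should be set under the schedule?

Base amounts from the schedule: reckless driving $5,000; extortion $57,800; simple assault $6,150.
Stacking rule: highest base plus 33% of each additional charge. Highest is extortion at $57,800. Additional: $5,000 × 33% = $1,650; $6,150 × 33% = $2,029.50. Combined base = $57,800 + $3,679.50 = $61,479.50.
Net percentage adjustment: −40% +60% = +20%. $61,479.50 × 1.2 = $73,775.40.
$73,775.40 is within the $725,000 maximum.
$73,775.40 is at or above the $7,500 minimum.
Rounded to the nearest dollar: $73,775.

$73,775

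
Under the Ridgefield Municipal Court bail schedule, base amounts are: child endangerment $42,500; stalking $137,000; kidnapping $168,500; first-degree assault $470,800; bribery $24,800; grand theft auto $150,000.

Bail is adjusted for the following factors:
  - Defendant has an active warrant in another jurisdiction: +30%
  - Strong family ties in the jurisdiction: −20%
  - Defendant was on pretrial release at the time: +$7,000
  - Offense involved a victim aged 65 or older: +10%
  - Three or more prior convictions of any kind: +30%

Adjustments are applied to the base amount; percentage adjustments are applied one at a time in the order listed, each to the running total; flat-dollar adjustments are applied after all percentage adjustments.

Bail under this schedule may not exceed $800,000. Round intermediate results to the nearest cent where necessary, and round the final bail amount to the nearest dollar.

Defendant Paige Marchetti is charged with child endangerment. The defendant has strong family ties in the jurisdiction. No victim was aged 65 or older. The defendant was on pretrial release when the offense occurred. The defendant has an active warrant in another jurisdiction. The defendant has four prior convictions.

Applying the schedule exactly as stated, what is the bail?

$64,460

Base amounts from the schedule: child endangerment $42,500.
Single charge. Combined base = $42,500.
Defendant has an active warrant in another jurisdiction (+30%): $42,500 × 1.3 = $55,250.
Strong family ties in the jurisdiction (−20%): $55,250 × 0.8 = $44,200.
Three or more prior convictions of any kind (+30%): $44,200 × 1.3 = $57,460.
Defendant was on pretrial release at the time (+$7,000 flat): $57,460 + $7,000 = $64,460.
$64,460 is within the $800,000 maximum.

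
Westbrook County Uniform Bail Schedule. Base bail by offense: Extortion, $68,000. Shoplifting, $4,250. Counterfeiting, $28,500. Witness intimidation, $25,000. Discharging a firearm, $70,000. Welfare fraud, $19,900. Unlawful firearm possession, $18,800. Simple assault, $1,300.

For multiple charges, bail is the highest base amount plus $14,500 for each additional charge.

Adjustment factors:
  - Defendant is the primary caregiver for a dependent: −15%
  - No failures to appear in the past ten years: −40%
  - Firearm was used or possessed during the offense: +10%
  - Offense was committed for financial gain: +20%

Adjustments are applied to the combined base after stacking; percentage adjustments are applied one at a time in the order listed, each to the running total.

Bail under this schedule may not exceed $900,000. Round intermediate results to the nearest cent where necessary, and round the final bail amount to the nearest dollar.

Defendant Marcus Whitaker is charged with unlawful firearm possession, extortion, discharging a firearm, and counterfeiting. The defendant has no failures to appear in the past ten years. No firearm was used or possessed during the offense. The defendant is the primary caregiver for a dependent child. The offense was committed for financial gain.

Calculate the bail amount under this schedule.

Base amounts from the schedule: unlawful firearm possession $18,800; extortion $68,000; discharging a firearm $70,000; counterfeiting $28,500.
Stacking rule: highest base plus $14,500 per additional charge. Highest is discharging a firearm at $70,000; 3 additional charges → +$43,500. Combined base = $113,500.
Defendant is the primary caregiver for a dependent (−15%): $113,500 × 0.85 = $96,475.
No failures to appear in the past ten years (−40%): $96,475 × 0.6 = $57,885.
Offense was committed for financial gain (+20%): $57,885 × 1.2 = $69,462.
$69,462 is within the $900,000 maximum.

$69,462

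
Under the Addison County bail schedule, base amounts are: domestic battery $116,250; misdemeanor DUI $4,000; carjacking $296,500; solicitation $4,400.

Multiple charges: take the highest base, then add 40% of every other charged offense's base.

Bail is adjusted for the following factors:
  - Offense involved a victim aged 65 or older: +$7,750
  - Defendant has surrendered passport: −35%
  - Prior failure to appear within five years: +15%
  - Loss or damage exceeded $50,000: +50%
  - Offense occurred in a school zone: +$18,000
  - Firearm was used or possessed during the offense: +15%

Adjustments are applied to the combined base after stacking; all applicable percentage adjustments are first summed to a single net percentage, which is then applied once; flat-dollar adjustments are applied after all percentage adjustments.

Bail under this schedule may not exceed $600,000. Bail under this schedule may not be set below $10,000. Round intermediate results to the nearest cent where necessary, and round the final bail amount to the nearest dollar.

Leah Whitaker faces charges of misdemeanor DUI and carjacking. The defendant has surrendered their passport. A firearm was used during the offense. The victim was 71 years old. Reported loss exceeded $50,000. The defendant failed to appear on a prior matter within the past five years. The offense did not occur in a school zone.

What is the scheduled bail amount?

Base amounts from the schedule: misdemeanor DUI $4,000; carjacking $296,500.
Stacking rule: highest base plus 40% of each additional charge. Highest is carjacking at $296,500. Additional: $4,000 × 40% = $1,600. Combined base = $296,500 + $1,600 = $298,100.
Net percentage adjustment: −35% +15% +50% +15% = +45%. $298,100 × 1.45 = $432,245.
Offense involved a victim aged 65 or older (+$7,750 flat): $432,245 + $7,750 = $439,995.
$439,995 is within the $600,000 maximum.
$439,995 is at or above the $10,000 minimum.

$439,995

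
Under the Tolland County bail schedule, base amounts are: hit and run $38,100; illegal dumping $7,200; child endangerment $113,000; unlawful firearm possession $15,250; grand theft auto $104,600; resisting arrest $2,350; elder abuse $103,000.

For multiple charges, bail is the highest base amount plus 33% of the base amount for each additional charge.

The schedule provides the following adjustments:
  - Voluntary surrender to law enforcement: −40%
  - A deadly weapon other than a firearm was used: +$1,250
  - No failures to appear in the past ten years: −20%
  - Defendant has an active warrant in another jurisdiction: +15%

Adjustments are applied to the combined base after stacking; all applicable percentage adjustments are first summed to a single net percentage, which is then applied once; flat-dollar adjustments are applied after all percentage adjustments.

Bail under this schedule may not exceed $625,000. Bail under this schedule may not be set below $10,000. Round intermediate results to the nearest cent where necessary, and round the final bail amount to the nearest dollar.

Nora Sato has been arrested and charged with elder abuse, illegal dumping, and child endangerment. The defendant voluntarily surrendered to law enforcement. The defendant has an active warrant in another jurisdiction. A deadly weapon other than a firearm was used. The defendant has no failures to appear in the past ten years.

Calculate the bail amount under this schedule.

$83,401

Base amounts from the schedule: elder abuse $103,000; illegal dumping $7,200; child endangerment $113,000.
Stacking rule: highest base plus 33% of each additional charge. Highest is child endangerment at $113,000. Additional: $103,000 × 33% = $33,990; $7,200 × 33% = $2,376. Combined base = $113,000 + $36,366 = $149,366.
Net percentage adjustment: −40% −20% +15% = −45%. $149,366 × 0.55 = $82,151.30.
A deadly weapon other than a firearm was used (+$1,250 flat): $82,151.30 + $1,250 = $83,401.30.
$83,401.30 is within the $625,000 maximum.
$83,401.30 is at or above the $10,000 minimum.
Rounded to the nearest dollar: $83,401.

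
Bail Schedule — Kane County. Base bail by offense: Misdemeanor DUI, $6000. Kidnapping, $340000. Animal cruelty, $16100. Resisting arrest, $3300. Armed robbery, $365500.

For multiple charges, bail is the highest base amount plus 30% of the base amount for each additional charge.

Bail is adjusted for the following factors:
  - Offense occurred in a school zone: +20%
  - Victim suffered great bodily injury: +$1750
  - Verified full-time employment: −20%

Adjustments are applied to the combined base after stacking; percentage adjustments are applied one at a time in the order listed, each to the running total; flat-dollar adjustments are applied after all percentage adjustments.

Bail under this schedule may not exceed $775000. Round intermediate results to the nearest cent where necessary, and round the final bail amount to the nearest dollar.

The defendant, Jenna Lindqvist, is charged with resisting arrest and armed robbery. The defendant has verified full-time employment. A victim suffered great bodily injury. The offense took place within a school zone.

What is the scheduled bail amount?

$353580

Base amounts from the schedule: resisting arrest $3300; armed robbery $365500.
Stacking rule: highest base plus 30% of each additional charge. Highest is armed robbery at $365500. Additional: $3300 × 30% = $990. Combined base = $365500 + $990 = $366490.
Offense occurred in a school zone (+20%): $366490 × 1.2 = $439788.
Verified full-time employment (−20%): $439788 × 0.8 = $351830.40.
Victim suffered great bodily injury (+$1750 flat): $351830.40 + $1750 = $353580.40.
$353580.40 is within the $775000 maximum.
Rounded to the nearest dollar: $353580.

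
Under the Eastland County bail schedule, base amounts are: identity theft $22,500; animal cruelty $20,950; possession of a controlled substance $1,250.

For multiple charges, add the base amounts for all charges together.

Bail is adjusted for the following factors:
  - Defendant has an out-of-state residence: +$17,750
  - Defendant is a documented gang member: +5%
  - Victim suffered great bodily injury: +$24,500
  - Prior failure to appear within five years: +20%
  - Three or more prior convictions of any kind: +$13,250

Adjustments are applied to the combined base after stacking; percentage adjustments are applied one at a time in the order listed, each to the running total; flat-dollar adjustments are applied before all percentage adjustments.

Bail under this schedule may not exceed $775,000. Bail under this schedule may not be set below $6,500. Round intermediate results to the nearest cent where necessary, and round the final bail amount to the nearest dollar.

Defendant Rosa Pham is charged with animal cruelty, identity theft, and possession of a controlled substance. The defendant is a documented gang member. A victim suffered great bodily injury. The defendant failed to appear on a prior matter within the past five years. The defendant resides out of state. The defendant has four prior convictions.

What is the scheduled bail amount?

Base amounts from the schedule: animal cruelty $20,950; identity theft $22,500; possession of a controlled substance $1,250.
Stacking rule: sum of all bases. $20,950 + $22,500 + $1,250 = $44,700.
Defendant has an out-of-state residence (+$17,750 flat): $44,700 + $17,750 = $62,450.
Victim suffered great bodily injury (+$24,500 flat): $62,450 + $24,500 = $86,950.
Three or more prior convictions of any kind (+$13,250 flat): $86,950 + $13,250 = $100,200.
Defendant is a documented gang member (+5%): $100,200 × 1.05 = $105,210.
Prior failure to appear within five years (+20%): $105,210 × 1.2 = $126,252.
$126,252 is within the $775,000 maximum.
$126,252 is at or above the $6,500 minimum.

$126,252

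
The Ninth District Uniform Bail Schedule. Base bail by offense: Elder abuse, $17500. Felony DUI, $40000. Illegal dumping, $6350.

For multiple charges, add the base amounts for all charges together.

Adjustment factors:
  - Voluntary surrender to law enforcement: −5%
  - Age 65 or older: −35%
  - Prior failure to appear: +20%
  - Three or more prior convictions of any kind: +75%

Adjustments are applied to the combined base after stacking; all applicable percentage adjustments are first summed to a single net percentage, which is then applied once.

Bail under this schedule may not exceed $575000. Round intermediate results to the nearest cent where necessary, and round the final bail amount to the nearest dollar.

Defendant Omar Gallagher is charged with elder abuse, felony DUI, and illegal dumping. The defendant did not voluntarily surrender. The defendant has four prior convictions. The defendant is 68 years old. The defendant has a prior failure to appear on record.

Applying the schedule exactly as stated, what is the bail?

Base amounts from the schedule: elder abuse $17500; felony DUI $40000; illegal dumping $6350.
Stacking rule: sum of all bases. $17500 + $40000 + $6350 = $63850.
Net percentage adjustment: −35% +20% +75% = +60%. $63850 × 1.6 = $102160.
$102160 is within the $575000 maximum.

$102160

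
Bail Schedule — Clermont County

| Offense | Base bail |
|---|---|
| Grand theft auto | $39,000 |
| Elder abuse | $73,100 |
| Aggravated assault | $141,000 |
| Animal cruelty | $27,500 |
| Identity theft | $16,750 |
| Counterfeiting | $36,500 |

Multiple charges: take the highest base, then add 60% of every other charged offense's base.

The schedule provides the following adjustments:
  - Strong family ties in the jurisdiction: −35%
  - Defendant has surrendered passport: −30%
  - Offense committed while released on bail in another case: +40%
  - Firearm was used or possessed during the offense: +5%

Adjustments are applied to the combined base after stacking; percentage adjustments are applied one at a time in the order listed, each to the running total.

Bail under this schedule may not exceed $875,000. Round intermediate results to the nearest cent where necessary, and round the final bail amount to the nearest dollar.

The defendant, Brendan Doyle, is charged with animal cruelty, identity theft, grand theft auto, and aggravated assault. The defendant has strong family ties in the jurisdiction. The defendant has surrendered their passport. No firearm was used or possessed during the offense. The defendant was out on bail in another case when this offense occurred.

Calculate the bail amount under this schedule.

Base amounts from the schedule: animal cruelty $27,500; identity theft $16,750; grand theft auto $39,000; aggravated assault $141,000.
Stacking rule: highest base plus 60% of each additional charge. Highest is aggravated assault at $141,000. Additional: $27,500 × 60% = $16,500; $16,750 × 60% = $10,050; $39,000 × 60% = $23,400. Combined base = $141,000 + $49,950 = $190,950.
Strong family ties in the jurisdiction (−35%): $190,950 × 0.65 = $124,117.50.
Defendant has surrendered passport (−30%): $124,117.50 × 0.7 = $86,882.25.
Offense committed while released on bail in another case (+40%): $86,882.25 × 1.4 = $121,635.15.
$121,635.15 is within the $875,000 maximum.
Rounded to the nearest dollar: $121,635.

$121,635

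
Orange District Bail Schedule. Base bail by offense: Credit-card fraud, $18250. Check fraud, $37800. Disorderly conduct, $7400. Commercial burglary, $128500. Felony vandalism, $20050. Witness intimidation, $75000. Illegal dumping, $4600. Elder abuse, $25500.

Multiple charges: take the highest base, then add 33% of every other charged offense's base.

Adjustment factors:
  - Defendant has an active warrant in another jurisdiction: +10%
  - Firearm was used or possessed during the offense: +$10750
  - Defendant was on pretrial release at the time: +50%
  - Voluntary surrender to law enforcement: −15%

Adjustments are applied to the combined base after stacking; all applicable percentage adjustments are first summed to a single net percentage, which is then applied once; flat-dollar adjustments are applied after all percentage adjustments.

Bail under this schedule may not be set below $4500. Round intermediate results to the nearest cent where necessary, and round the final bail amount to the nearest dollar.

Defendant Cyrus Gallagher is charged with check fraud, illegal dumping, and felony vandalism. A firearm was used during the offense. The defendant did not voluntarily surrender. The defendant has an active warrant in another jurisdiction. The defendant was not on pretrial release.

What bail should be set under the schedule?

$61278

Base amounts from the schedule: check fraud $37800; illegal dumping $4600; felony vandalism $20050.
Stacking rule: highest base plus 33% of each additional charge. Highest is check fraud at $37800. Additional: $4600 × 33% = $1518; $20050 × 33% = $6616.50. Combined base = $37800 + $8134.50 = $45934.50.
Defendant has an active warrant in another jurisdiction (+10%): $45934.50 × 1.1 = $50527.95.
Firearm was used or possessed during the offense (+$10750 flat): $50527.95 + $10750 = $61277.95.
$61277.95 is at or above the $4500 minimum.
Rounded to the nearest dollar: $61278.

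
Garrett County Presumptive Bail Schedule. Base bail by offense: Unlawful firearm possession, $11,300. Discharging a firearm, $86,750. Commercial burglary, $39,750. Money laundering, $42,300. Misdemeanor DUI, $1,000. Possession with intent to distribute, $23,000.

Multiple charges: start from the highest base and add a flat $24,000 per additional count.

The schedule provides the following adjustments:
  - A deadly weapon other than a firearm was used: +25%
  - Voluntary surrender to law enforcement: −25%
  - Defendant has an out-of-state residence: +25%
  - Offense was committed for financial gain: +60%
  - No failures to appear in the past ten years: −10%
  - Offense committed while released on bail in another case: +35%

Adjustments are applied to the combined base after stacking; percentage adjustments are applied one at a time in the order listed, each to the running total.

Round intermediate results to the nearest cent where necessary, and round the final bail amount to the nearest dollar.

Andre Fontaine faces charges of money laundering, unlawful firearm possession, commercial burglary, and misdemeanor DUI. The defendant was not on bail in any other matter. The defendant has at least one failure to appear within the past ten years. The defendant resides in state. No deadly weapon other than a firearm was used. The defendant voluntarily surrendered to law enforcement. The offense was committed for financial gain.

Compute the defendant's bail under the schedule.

$137,160

Base amounts from the schedule: money laundering $42,300; unlawful firearm possession $11,300; commercial burglary $39,750; misdemeanor DUI $1,000.
Stacking rule: highest base plus $24,000 per additional charge. Highest is money laundering at $42,300; 3 additional charges → +$72,000. Combined base = $114,300.
Voluntary surrender to law enforcement (−25%): $114,300 × 0.75 = $85,725.
Offense was committed for financial gain (+60%): $85,725 × 1.6 = $137,160.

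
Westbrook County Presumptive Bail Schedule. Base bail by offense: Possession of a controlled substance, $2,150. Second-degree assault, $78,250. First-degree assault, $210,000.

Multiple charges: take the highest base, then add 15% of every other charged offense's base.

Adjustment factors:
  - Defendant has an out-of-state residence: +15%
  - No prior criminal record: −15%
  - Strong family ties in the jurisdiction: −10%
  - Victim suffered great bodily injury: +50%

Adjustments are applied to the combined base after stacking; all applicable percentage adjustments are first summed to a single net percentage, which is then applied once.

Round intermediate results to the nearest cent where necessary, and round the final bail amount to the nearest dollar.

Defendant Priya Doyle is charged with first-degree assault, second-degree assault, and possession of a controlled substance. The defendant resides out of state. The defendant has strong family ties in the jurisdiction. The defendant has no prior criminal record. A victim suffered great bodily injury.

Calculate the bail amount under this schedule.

$310,884

Base amounts from the schedule: first-degree assault $210,000; second-degree assault $78,250; possession of a controlled substance $2,150.
Stacking rule: highest base plus 15% of each additional charge. Highest is first-degree assault at $210,000. Additional: $78,250 × 15% = $11,737.50; $2,150 × 15% = $322.50. Combined base = $210,000 + $12,060 = $222,060.
Net percentage adjustment: +15% −15% −10% +50% = +40%. $222,060 × 1.4 = $310,884.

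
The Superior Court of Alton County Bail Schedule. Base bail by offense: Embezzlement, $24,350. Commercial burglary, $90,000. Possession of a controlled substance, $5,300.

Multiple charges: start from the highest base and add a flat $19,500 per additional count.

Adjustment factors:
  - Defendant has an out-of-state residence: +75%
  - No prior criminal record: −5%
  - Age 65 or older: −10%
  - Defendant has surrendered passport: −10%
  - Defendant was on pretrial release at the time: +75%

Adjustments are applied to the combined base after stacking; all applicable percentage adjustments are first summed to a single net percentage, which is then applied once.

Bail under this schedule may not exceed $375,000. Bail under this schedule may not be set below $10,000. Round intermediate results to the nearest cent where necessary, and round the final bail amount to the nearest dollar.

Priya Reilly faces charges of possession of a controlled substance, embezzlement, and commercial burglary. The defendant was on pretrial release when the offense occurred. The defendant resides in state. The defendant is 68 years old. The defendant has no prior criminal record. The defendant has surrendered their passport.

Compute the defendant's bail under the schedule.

$193,500

Base amounts from the schedule: possession of a controlled substance $5,300; embezzlement $24,350; commercial burglary $90,000.
Stacking rule: highest base plus $19,500 per additional charge. Highest is commercial burglary at $90,000; 2 additional charges → +$39,000. Combined base = $129,000.
Net percentage adjustment: −5% −10% −10% +75% = +50%. $129,000 × 1.5 = $193,500.
$193,500 is within the $375,000 maximum.
$193,500 is at or above the $10,000 minimum.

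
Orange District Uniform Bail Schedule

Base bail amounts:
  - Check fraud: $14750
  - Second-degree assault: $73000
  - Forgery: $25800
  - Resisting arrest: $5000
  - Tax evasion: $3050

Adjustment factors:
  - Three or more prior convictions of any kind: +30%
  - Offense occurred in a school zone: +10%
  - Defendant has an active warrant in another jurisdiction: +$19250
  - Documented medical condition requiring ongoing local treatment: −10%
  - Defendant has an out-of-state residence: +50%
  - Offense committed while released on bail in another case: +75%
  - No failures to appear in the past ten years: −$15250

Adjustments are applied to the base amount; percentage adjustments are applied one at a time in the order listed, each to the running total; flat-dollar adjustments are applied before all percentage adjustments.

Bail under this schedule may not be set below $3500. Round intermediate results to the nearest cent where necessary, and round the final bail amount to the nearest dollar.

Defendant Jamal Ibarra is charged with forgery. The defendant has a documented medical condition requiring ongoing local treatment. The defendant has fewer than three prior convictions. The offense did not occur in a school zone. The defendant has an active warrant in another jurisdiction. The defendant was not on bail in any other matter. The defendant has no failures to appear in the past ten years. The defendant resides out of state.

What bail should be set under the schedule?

$40230

Base amounts from the schedule: forgery $25800.
Single charge. Combined base = $25800.
Defendant has an active warrant in another jurisdiction (+$19250 flat): $25800 + $19250 = $45050.
No failures to appear in the past ten years (−$15250 flat): $45050 − $15250 = $29800.
Documented medical condition requiring ongoing local treatment (−10%): $29800 × 0.9 = $26820.
Defendant has an out-of-state residence (+50%): $26820 × 1.5 = $40230.
$40230 is at or above the $3500 minimum.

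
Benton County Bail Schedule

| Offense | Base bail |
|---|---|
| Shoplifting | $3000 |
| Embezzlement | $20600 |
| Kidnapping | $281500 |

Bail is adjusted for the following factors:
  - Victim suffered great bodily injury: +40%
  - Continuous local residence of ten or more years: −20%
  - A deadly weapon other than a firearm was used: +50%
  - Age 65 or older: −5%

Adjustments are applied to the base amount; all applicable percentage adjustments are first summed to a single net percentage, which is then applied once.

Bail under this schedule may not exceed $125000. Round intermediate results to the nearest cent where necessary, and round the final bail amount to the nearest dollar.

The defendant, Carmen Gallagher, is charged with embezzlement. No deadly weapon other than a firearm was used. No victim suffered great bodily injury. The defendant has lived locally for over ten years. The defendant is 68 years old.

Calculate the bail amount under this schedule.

Base amounts from the schedule: embezzlement $20600.
Single charge. Combined base = $20600.
Net percentage adjustment: −20% −5% = −25%. $20600 × 0.75 = $15450.
$15450 is within the $125000 maximum.

$15450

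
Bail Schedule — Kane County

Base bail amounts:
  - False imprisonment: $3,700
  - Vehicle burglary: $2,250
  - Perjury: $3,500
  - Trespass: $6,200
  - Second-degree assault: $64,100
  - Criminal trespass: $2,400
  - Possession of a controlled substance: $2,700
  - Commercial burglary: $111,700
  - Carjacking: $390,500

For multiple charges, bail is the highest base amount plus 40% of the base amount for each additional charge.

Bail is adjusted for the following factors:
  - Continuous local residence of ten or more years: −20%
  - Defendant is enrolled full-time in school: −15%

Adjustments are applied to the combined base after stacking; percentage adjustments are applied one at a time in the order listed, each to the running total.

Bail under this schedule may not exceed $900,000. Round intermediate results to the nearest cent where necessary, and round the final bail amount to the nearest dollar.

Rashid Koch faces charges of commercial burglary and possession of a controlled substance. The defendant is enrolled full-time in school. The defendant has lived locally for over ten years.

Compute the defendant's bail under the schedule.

$76,690

Base amounts from the schedule: commercial burglary $111,700; possession of a controlled substance $2,700.
Stacking rule: highest base plus 40% of each additional charge. Highest is commercial burglary at $111,700. Additional: $2,700 × 40% = $1,080. Combined base = $111,700 + $1,080 = $112,780.
Continuous local residence of ten or more years (−20%): $112,780 × 0.8 = $90,224.
Defendant is enrolled full-time in school (−15%): $90,224 × 0.85 = $76,690.40.
$76,690.40 is within the $900,000 maximum.
Rounded to the nearest dollar: $76,690.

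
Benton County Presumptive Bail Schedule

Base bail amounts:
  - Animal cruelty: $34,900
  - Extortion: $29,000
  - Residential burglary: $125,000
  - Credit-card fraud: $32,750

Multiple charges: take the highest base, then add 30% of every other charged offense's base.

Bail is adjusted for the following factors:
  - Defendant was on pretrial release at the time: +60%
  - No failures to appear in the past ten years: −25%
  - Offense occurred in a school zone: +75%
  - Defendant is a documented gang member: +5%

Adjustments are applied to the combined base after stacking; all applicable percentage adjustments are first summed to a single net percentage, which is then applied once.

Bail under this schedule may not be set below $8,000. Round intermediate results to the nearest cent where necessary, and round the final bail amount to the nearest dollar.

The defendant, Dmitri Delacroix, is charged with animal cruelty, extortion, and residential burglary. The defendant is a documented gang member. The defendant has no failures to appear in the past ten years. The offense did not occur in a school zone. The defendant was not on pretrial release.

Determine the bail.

Base amounts from the schedule: animal cruelty $34,900; extortion $29,000; residential burglary $125,000.
Stacking rule: highest base plus 30% of each additional charge. Highest is residential burglary at $125,000. Additional: $34,900 × 30% = $10,470; $29,000 × 30% = $8,700. Combined base = $125,000 + $19,170 = $144,170.
Net percentage adjustment: −25% +5% = −20%. $144,170 × 0.8 = $115,336.
$115,336 is at or above the $8,000 minimum.

$115,336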